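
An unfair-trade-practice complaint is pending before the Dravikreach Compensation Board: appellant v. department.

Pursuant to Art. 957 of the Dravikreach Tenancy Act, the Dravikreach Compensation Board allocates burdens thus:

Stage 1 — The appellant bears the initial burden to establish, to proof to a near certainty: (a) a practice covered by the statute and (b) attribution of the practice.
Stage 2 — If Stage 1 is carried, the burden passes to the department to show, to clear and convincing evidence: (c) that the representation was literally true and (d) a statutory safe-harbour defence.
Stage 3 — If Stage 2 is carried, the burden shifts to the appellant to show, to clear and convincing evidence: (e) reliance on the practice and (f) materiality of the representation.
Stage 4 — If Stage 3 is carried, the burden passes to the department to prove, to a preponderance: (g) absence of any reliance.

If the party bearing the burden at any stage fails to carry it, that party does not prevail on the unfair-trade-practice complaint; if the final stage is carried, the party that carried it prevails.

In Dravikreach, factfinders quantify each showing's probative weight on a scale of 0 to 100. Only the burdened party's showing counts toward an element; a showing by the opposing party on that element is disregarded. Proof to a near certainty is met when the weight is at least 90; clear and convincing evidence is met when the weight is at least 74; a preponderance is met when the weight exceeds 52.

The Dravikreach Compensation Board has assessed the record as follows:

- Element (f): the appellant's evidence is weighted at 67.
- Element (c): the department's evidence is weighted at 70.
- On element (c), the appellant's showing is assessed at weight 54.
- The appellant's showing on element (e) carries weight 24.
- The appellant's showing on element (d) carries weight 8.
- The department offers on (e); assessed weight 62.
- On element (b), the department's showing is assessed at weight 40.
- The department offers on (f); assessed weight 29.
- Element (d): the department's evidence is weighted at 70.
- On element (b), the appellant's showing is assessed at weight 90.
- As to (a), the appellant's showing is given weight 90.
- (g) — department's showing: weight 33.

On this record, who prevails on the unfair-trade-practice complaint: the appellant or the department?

appellant

At Stage 1 the appellant must meet proof to a near certainty (weight is at least 90): on (a) the weight is 90, ≥ 90, so (a) meets the standard; on (b) the weight is 90 (the department's 40 is given no effect), which does reach 90, so (b) meets the standard.
  Stage 1 carried; the burden shifts to the department.
At Stage 2 the department must meet clear and convincing evidence (weight is at least 74): on (c) the weight is 70 (the appellant's 54 is given no effect), < 74, so (c) does not meet the standard; on (d) the weight is 70 (the appellant's 8 is given no effect), which does not reach 74, so (d) does not meet the standard.
  Not every element is met, so the department fails to carry Stage 2.
So the appellant prevails.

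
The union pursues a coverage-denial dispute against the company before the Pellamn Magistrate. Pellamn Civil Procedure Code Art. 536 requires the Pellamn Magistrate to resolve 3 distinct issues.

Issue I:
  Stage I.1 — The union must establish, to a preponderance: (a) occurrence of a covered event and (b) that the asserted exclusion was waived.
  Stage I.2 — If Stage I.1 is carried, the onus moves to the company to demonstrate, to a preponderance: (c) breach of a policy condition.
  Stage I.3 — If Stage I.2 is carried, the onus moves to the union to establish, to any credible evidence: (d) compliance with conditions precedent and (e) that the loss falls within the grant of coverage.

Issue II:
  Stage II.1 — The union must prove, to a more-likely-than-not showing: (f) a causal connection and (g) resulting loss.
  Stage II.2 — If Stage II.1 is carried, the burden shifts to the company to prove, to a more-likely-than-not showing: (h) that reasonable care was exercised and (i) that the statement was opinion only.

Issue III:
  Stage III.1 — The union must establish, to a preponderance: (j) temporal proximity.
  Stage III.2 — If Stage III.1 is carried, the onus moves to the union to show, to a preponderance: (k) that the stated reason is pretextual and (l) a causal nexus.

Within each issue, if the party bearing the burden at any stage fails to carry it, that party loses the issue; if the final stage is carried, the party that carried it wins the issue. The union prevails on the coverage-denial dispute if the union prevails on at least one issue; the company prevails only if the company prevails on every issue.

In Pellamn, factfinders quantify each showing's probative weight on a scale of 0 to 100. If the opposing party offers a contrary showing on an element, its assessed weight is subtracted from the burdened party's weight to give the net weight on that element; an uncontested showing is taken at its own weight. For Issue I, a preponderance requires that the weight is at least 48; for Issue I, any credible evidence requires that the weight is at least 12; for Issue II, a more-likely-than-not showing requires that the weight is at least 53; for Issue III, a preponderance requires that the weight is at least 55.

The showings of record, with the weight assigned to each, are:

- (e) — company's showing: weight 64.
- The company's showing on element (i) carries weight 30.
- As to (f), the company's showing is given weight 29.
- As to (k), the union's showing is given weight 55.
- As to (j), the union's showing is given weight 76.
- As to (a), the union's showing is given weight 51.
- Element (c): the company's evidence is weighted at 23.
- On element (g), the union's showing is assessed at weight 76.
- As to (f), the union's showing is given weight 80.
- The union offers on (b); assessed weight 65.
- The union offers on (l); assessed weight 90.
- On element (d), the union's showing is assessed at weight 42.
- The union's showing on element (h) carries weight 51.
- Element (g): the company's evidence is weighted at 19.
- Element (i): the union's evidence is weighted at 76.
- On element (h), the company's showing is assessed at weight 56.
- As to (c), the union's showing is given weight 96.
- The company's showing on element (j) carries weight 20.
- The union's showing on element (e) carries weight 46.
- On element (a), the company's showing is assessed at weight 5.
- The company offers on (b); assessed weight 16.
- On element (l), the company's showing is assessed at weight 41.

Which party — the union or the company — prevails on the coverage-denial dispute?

— Issue I —
At Stage I.1 the union must meet a preponderance (weight is at least 48): on (a) the weight is 51 less the opposing 5 gives net 46, < 48, so (a) does not meet the standard; on (b) the weight is 65 less the opposing 16 gives net 49, which does reach 48, so (b) meets the standard.
  Not every element is met, so the union fails to carry Stage I.1.
So the company prevails on this issue.
— Issue II —
Stage II.1 (union, a more-likely-than-not showing, weight is at least 53): (f) net 80−29=51 < 53 — fails; (g) net 76−19=57 ≥ 53 — meets.
  Not every element is met, so the union fails to carry Stage II.1.
The analysis ends at Stage II.1; the company prevails on this issue.
— Issue III —
At Stage III.1 the union must meet a preponderance (weight is at least 55): on (j) the weight is 76 less the opposing 20 gives net 56, which does reach 55, so (j) meets the standard.
  Stage III.1 is satisfied; the union continues to bear the burden.
At Stage III.2 the union must meet a preponderance (weight is at least 55): on (k) the weight is 55, which does reach 55, so (k) meets the standard; on (l) the weight is 90 less the opposing 41 gives net 49, which does not reach 55, so (l) does not meet the standard.
  The union does not carry Stage III.2.
The analysis ends at Stage III.2; the company prevails on this issue.
Per-issue: Issue I → company; Issue II → company; Issue III → company. The union must prevail on at least one issue; overall, the company prevails.

company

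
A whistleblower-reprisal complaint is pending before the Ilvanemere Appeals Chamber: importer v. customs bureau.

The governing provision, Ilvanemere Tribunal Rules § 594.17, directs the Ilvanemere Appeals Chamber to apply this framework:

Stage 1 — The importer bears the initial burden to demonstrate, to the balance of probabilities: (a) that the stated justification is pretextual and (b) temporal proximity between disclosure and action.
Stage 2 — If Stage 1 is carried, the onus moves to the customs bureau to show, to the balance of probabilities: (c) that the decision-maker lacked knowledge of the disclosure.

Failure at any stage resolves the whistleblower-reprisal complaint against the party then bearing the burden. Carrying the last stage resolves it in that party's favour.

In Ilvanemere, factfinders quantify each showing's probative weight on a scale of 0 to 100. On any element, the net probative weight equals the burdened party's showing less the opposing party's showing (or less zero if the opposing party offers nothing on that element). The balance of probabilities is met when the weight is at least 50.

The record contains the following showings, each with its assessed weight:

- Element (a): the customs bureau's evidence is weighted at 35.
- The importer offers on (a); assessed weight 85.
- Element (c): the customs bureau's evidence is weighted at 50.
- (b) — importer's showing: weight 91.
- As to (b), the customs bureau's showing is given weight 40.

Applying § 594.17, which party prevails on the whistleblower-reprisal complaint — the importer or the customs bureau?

Stage 1 (importer, the balance of probabilities, weight is at least 50): (a) net 85−35=50 ≥ 50 — meets; (b) net 91−40=51 ≥ 50 — meets.
  Stage 1 is satisfied; the onus moves to the customs bureau.
Stage 2 (customs bureau, the balance of probabilities, weight is at least 50): (c) 50 ≥ 50 — meets.
  Stage 2 carried; the final stage is satisfied.
All stages carried — the customs bureau prevails.

customs bureau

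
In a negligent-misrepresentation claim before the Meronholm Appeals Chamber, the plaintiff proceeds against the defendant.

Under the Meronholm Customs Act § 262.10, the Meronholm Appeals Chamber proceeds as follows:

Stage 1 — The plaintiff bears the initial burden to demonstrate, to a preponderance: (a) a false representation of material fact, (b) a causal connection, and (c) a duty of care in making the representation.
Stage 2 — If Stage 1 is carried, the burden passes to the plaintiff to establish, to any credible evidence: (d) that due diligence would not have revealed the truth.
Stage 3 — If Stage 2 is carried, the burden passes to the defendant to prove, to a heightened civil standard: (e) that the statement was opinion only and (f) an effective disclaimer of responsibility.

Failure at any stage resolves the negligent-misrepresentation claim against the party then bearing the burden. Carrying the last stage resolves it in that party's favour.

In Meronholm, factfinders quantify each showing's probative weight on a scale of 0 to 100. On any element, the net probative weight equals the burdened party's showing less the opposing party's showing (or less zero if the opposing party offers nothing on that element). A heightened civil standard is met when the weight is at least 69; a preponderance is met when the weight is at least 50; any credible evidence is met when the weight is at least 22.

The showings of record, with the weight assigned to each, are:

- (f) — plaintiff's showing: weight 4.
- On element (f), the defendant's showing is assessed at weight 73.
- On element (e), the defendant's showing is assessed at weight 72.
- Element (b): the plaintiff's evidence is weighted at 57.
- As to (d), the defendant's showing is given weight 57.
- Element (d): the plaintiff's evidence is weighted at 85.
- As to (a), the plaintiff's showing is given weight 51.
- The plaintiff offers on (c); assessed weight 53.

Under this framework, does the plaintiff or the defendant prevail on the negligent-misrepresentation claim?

defendant

Stage 1 — burden on plaintiff; standard: a preponderance (weight is at least 50).
    (a): 51 ≥ 50 [met]
    (b): 57 ≥ 50 [met]
    (c): 53 ≥ 50 [met]
  All elements met. The plaintiff retains the burden for Stage 2.
Stage 2 — burden on plaintiff; standard: any credible evidence (weight is at least 22).
    (d): 85 − 57 = 28 ≥ 22 [met]
  All elements met. The burden passes to the defendant.
Stage 3 — burden on defendant; standard: a heightened civil standard (weight is at least 69).
    (e): 72 ≥ 69 [met]
    (f): 73 − 4 = 69 ≥ 69 [met]
  All elements met at the final stage.
Every stage carried; the defendant prevails.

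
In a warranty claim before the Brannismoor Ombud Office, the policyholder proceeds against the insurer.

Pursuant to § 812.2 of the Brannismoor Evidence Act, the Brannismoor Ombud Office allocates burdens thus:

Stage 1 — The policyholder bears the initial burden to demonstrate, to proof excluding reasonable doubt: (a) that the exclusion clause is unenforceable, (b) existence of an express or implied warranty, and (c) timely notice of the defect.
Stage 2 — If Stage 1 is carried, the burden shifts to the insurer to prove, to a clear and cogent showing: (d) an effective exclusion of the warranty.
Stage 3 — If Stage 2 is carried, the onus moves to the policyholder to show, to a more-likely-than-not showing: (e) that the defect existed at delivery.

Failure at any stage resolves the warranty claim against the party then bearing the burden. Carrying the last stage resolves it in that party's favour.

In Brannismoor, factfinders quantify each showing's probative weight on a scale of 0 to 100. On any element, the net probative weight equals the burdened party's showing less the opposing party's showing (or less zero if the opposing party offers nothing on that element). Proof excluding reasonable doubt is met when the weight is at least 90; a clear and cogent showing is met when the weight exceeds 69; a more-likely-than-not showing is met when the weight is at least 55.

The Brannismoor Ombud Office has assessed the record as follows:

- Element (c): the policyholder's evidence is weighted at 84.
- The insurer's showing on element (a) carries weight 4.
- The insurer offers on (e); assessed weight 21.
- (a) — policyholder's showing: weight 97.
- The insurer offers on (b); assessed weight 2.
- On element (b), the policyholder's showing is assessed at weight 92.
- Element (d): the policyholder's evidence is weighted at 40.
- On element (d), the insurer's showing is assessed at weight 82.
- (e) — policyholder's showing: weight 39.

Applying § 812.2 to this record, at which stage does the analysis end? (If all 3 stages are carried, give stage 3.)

stage 1

Stage 1 — burden on policyholder; standard: proof excluding reasonable doubt (weight is at least 90).
    (a): 97 − 4 = 93 ≥ 90 [met]
    (b): 92 − 2 = 90 ≥ 90 [met]
    (c): 84 < 90 [not met]
  Stage 1 not carried; the policyholder fails its burden.
So the insurer prevails.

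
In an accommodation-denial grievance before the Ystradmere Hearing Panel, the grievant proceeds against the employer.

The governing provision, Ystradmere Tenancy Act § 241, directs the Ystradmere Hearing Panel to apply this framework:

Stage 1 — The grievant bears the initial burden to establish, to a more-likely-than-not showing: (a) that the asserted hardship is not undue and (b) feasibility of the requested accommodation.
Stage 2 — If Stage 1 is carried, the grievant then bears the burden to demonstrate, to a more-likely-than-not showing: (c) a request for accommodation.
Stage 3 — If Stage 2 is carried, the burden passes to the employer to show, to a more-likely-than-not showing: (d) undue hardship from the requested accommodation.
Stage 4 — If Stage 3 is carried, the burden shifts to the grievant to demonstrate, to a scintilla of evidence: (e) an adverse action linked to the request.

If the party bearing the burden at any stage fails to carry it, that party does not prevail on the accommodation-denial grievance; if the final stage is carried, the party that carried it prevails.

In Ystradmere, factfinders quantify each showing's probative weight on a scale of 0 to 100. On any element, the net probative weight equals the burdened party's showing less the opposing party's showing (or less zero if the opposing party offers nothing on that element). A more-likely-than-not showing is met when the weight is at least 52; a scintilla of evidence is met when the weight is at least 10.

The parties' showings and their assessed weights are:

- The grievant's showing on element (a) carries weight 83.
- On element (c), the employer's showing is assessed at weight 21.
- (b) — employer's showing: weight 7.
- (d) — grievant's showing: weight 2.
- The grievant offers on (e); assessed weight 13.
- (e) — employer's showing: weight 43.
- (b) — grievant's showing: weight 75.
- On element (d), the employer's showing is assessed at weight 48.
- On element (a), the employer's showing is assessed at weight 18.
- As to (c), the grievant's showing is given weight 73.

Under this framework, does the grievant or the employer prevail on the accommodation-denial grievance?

grievant

At Stage 1 the grievant must meet a more-likely-than-not showing (weight is at least 52): on (a) the weight is 83 less the opposing 18 gives net 65, which does reach 52, so (a) meets the standard; on (b) the weight is 75 less the opposing 7 gives net 68, ≥ 52, so (b) meets the standard.
  Stage 1 is satisfied; the grievant continues to bear the burden.
At Stage 2 the grievant must meet a more-likely-than-not showing (weight is at least 52): on (c) the weight is 73 less the opposing 21 gives net 52, ≥ 52, so (c) meets the standard.
  Stage 2 is satisfied; the onus moves to the employer.
At Stage 3 the employer must meet a more-likely-than-not showing (weight is at least 52): on (d) the weight is 48 less the opposing 2 gives net 46, which does not reach 52, so (d) does not meet the standard.
  The employer does not carry Stage 3.
The analysis ends at Stage 3; the grievant prevails.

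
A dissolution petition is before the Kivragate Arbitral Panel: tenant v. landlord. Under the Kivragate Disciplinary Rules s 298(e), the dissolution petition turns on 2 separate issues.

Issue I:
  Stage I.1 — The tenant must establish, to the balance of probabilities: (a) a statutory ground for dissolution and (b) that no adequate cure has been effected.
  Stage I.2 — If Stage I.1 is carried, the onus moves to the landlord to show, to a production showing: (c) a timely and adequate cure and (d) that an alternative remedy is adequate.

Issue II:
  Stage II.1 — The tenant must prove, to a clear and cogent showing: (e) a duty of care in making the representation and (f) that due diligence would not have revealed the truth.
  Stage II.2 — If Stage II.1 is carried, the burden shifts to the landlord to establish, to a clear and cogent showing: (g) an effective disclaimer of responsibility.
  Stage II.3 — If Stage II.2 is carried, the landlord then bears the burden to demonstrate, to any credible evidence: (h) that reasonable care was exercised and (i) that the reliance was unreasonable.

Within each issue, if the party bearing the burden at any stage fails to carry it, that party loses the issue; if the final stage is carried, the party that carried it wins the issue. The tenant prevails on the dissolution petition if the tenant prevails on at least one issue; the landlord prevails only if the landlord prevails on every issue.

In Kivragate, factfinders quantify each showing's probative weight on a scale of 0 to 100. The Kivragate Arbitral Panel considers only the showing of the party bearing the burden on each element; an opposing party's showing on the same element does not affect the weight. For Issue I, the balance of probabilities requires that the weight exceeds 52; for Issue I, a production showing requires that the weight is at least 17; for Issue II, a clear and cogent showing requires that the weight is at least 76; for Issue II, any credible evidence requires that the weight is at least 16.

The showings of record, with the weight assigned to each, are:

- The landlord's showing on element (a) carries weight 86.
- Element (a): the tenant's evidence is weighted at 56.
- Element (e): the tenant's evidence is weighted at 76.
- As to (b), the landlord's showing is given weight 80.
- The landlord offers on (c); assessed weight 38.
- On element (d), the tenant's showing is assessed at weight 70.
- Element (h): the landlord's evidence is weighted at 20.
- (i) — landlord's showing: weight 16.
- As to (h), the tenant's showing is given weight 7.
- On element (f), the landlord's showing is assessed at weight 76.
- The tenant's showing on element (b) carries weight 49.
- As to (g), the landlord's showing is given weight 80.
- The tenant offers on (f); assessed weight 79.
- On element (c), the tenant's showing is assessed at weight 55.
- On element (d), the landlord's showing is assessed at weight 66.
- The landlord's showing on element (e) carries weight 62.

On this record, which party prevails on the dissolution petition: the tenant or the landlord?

landlord

— Issue I —
At Stage I.1 the tenant must meet the balance of probabilities (weight exceeds 52): on (a) the weight is 56 (the landlord's 86 is given no effect), which does exceed 52, so (a) meets the standard; on (b) the weight is 49 (the landlord's 80 is given no effect), ≤ 52, so (b) does not meet the standard.
  The tenant does not carry Stage I.1.
The analysis ends at Stage I.1; the landlord prevails on this issue.
— Issue II —
At Stage II.1 the tenant must meet a clear and cogent showing (weight is at least 76): on (e) the weight is 76 (the landlord's 62 is given no effect), which does reach 76, so (e) meets the standard; on (f) the weight is 79 (the landlord's 76 is given no effect), ≥ 76, so (f) meets the standard.
  All elements met. The burden passes to the landlord.
At Stage II.2 the landlord must meet a clear and cogent showing (weight is at least 76): on (g) the weight is 80, which does reach 76, so (g) meets the standard.
  All elements met. The landlord retains the burden for Stage II.3.
At Stage II.3 the landlord must meet any credible evidence (weight is at least 16): on (h) the weight is 20 (the tenant's 7 is given no effect), ≥ 16, so (h) meets the standard; on (i) the weight is 16, which does reach 16, so (i) meets the standard.
  Stage II.3 carried; the final stage is satisfied.
All stages carried — the landlord prevails on this issue.
Per-issue: Issue I → landlord; Issue II → landlord. The tenant must prevail on at least one issue; overall, the landlord prevails.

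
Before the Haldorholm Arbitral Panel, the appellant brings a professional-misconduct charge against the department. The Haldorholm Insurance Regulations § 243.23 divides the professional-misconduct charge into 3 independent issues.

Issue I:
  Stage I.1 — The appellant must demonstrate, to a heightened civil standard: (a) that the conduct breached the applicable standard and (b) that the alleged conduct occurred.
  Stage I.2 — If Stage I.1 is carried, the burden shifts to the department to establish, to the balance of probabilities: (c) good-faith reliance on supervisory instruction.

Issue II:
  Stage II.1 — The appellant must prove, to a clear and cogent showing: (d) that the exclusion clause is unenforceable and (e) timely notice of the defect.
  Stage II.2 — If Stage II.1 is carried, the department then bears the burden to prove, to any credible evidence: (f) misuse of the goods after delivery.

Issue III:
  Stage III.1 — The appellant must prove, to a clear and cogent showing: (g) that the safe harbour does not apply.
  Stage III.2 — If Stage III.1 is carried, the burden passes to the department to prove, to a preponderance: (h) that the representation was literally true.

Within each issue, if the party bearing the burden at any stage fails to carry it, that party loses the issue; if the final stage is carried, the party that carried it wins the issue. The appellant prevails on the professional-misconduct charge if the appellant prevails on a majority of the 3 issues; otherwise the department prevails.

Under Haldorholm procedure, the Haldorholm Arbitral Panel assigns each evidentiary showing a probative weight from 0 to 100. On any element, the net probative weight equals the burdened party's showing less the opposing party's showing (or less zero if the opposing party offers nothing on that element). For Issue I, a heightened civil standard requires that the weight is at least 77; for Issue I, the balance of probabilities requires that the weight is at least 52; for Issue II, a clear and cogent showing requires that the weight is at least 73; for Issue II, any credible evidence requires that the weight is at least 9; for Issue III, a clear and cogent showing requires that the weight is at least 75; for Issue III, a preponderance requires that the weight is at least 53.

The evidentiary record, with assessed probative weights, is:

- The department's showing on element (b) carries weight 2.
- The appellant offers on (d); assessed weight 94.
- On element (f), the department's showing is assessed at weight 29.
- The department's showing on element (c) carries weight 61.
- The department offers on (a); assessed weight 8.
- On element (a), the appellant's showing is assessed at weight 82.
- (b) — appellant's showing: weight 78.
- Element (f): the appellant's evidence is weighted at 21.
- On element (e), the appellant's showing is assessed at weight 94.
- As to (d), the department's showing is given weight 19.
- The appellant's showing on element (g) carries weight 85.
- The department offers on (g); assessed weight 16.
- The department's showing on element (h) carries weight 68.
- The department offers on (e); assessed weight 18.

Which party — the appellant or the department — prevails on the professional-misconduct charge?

department

— Issue I —
Stage I.1 — burden on appellant; standard: a heightened civil standard (weight is at least 77).
    (a): 82 − 8 = 74 < 77 [not met]
    (b): 78 − 2 = 76 < 77 [not met]
  Not every element is met, so the appellant fails to carry Stage I.1.
The analysis ends at Stage I.1; the department prevails on this issue.
— Issue II —
Stage II.1 — burden on appellant; standard: a clear and cogent showing (weight is at least 73).
    (d): 94 − 19 = 75 ≥ 73 [met]
    (e): 94 − 18 = 76 ≥ 73 [met]
  All elements met. The burden passes to the department.
Stage II.2 — burden on department; standard: any credible evidence (weight is at least 9).
    (f): 29 − 21 = 8 < 9 [not met]
  Not every element is met, so the department fails to carry Stage II.2.
So the appellant prevails on this issue.
— Issue III —
Stage III.1 — burden on appellant; standard: a clear and cogent showing (weight is at least 75).
    (g): 85 − 16 = 69 < 75 [not met]
  The appellant does not carry Stage III.1.
The analysis ends at Stage III.1; the department prevails on this issue.
Per-issue: Issue I → department; Issue II → appellant; Issue III → department. The appellant must prevail on a majority of issues; overall, the department prevails.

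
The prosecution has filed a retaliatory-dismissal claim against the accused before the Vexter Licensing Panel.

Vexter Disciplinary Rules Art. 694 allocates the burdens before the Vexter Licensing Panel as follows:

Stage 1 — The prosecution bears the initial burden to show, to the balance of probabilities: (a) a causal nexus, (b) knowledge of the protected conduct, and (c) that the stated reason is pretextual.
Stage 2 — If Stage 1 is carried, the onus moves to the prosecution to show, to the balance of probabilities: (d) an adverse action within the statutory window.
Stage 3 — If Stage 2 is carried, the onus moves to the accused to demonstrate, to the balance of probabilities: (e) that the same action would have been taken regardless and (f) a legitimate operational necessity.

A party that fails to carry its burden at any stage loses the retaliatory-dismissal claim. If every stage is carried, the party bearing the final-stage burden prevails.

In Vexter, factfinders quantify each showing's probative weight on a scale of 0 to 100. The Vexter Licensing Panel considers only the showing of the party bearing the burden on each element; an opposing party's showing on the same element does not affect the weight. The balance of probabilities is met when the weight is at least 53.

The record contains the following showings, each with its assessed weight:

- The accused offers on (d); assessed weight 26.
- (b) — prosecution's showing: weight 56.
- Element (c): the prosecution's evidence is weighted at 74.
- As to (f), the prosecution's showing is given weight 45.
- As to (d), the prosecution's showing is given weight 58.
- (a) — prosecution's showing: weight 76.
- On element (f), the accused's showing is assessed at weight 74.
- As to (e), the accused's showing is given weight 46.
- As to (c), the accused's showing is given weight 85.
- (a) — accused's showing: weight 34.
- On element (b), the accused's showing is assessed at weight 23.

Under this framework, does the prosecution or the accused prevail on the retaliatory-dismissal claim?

prosecution

At Stage 1 the prosecution must meet the balance of probabilities (weight is at least 53): on (a) the weight is 76 (the accused's 34 is given no effect), ≥ 53, so (a) meets the standard; on (b) the weight is 56 (the accused's 23 is given no effect), ≥ 53, so (b) meets the standard; on (c) the weight is 74 (the accused's 85 is given no effect), which does reach 53, so (c) meets the standard.
  Stage 1 is satisfied; the prosecution continues to bear the burden.
At Stage 2 the prosecution must meet the balance of probabilities (weight is at least 53): on (d) the weight is 58 (the accused's 26 is given no effect), ≥ 53, so (d) meets the standard.
  The prosecution carries Stage 2; the accused now bears the burden.
At Stage 3 the accused must meet the balance of probabilities (weight is at least 53): on (e) the weight is 46, which does not reach 53, so (e) does not meet the standard; on (f) the weight is 74 (the prosecution's 45 is given no effect), ≥ 53, so (f) meets the standard.
  Not every element is met, so the accused fails to carry Stage 3.
The prosecution prevails.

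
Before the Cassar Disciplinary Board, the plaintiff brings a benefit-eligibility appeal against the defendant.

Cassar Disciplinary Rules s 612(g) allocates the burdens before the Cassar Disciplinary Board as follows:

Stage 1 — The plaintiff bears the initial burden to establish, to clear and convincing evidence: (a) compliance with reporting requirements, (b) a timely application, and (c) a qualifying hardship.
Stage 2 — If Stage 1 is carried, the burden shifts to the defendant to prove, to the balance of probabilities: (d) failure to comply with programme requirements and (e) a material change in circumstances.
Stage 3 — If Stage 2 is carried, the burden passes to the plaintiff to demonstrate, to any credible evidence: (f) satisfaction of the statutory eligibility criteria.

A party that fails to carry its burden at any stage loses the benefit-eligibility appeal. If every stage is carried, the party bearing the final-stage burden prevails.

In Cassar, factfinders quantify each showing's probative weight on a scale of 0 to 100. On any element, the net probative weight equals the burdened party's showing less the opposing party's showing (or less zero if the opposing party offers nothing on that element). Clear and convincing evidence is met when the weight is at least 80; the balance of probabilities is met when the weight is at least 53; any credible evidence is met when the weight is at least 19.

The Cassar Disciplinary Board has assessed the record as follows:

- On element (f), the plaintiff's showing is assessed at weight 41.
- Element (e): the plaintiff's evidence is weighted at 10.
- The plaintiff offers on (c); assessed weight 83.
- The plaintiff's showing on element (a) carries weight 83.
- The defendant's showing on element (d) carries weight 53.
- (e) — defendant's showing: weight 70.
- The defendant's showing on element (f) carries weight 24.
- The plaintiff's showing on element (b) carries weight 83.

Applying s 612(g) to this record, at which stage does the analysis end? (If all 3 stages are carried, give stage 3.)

stage 3

At Stage 1 the plaintiff must meet clear and convincing evidence (weight is at least 80): on (a) the weight is 83, ≥ 80, so (a) meets the standard; on (b) the weight is 83, which does reach 80, so (b) meets the standard; on (c) the weight is 83, which does reach 80, so (c) meets the standard.
  All elements met. The burden passes to the defendant.
At Stage 2 the defendant must meet the balance of probabilities (weight is at least 53): on (d) the weight is 53, ≥ 53, so (d) meets the standard; on (e) the weight is 70 less the opposing 10 gives net 60, ≥ 53, so (e) meets the standard.
  The defendant carries Stage 2; the plaintiff now bears the burden.
At Stage 3 the plaintiff must meet any credible evidence (weight is at least 19): on (f) the weight is 41 less the opposing 24 gives net 17, < 19, so (f) does not meet the standard.
  The plaintiff does not carry Stage 3.
The analysis ends at Stage 3; the defendant prevails.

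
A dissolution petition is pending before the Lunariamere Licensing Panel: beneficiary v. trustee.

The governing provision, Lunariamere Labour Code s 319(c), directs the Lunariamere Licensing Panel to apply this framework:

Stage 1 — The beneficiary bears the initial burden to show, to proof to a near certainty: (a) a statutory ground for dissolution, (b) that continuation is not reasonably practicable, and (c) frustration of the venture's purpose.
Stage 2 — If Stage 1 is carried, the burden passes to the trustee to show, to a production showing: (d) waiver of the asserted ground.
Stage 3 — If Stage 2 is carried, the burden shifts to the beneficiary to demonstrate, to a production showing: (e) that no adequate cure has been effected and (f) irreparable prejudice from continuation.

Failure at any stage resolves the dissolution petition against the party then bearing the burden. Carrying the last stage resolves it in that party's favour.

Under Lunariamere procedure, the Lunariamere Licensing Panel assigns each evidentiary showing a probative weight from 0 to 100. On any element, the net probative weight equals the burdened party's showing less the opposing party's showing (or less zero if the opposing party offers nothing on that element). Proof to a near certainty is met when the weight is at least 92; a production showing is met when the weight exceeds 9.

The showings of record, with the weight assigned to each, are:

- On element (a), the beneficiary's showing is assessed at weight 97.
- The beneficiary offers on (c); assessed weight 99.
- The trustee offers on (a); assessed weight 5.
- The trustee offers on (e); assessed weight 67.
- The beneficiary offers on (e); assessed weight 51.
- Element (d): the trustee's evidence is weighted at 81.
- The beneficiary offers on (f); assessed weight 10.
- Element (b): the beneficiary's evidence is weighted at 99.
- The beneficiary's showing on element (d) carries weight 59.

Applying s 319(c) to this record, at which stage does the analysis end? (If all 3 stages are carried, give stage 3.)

stage 3

At Stage 1 the beneficiary must meet proof to a near certainty (weight is at least 92): on (a) the weight is 97 less the opposing 5 gives net 92, ≥ 92, so (a) meets the standard; on (b) the weight is 99, ≥ 92, so (b) meets the standard; on (c) the weight is 99, which does reach 92, so (c) meets the standard.
  The beneficiary carries Stage 1; the trustee now bears the burden.
At Stage 2 the trustee must meet a production showing (weight exceeds 9): on (d) the weight is 81 less the opposing 59 gives net 22, which does exceed 9, so (d) meets the standard.
  The trustee carries Stage 2; the beneficiary now bears the burden.
At Stage 3 the beneficiary must meet a production showing (weight exceeds 9): on (e) the weight is 51 less the opposing 67 gives net -16, which does not exceed 9, so (e) does not meet the standard; on (f) the weight is 10, which does exceed 9, so (f) meets the standard.
  Stage 3 not carried; the beneficiary fails its burden.
The analysis ends at Stage 3; the trustee prevails.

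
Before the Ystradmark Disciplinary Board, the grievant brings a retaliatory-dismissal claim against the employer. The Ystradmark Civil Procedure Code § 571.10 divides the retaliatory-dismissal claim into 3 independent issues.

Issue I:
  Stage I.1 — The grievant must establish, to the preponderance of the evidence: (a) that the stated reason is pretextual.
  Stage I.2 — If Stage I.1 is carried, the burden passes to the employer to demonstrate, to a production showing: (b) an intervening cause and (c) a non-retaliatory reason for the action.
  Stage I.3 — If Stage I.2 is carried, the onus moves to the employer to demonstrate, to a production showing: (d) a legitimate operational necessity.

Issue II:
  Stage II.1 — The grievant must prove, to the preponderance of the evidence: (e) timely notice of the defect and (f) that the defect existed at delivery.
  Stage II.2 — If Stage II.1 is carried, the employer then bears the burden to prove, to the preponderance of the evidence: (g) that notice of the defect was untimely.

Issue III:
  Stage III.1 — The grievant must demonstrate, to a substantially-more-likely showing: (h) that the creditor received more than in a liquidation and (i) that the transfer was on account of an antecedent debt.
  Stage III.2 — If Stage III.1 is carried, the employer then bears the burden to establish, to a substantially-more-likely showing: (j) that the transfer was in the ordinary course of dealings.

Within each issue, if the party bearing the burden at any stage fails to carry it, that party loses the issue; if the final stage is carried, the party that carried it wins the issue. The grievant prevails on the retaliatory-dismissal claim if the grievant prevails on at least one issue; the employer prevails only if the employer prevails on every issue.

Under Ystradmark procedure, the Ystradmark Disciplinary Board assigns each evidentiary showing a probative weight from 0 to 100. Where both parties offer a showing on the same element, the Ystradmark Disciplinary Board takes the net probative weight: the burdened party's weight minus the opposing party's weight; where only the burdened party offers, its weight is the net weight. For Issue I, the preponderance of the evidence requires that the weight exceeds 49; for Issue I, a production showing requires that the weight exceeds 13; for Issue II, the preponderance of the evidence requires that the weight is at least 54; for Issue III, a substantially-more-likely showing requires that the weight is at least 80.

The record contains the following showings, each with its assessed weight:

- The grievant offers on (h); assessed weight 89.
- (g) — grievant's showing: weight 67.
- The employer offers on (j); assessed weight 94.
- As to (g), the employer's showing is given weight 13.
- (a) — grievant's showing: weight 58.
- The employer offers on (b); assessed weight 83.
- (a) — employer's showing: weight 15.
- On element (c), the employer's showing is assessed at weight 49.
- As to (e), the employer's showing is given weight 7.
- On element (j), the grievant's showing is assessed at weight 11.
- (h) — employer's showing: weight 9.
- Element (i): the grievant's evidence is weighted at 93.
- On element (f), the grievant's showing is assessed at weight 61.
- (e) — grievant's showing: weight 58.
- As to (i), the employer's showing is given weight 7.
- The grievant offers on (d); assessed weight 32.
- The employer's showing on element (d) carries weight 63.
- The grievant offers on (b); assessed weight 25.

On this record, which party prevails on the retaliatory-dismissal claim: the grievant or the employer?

employer

— Issue I —
At Stage I.1 the grievant must meet the preponderance of the evidence (weight exceeds 49): on (a) the weight is 58 less the opposing 15 gives net 43, which does not exceed 49, so (a) does not meet the standard.
  Stage I.1 not carried; the grievant fails its burden.
So the employer prevails on this issue.
— Issue II —
Stage II.1 — burden on grievant; standard: the preponderance of the evidence (weight is at least 54).
    (e): 58 − 7 = 51 < 54 [not met]
    (f): 61 ≥ 54 [met]
  Not every element is met, so the grievant fails to carry Stage II.1.
So the employer prevails on this issue.
— Issue III —
Stage III.1 — burden on grievant; standard: a substantially-more-likely showing (weight is at least 80).
    (h): 89 − 9 = 80 ≥ 80 [met]
    (i): 93 − 7 = 86 ≥ 80 [met]
  Stage III.1 carried; the burden shifts to the employer.
Stage III.2 — burden on employer; standard: a substantially-more-likely showing (weight is at least 80).
    (j): 94 − 11 = 83 ≥ 80 [met]
  The employer carries the last stage.
Every stage carried; the employer prevails on this issue.
Per-issue: Issue I → employer; Issue II → employer; Issue III → employer. The grievant must prevail on at least one issue; overall, the employer prevails.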